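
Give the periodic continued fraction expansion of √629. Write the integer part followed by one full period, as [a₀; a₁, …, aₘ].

[25; 12, 1, 1, 12, 50]

a₀ = ⌊√629⌋ = 25.
With m₀=0, d₀=1 and mₖ₊₁ = dₖaₖ − mₖ, dₖ₊₁ = (n − mₖ₊₁²)/dₖ, aₖ₊₁ = ⌊(a₀+mₖ₊₁)/dₖ₊₁⌋:
  k=1: m=25, d=4, a=12
  k=2: m=23, d=25, a=1
  k=3: m=2, d=25, a=1
  k=4: m=23, d=4, a=12
  k=5: m=25, d=1, a=50
d=1 and a=2a₀=50 at k=5, so the next step gives (m, d) = (25, 4) again — its k=1 value — and the period has length 5.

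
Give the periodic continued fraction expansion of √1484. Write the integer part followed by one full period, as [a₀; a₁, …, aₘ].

[38; 1, 1, 10, 1, 1, 76]

a₀ = ⌊√1484⌋ = 38.
With m₀=0, d₀=1 and mₖ₊₁ = dₖaₖ − mₖ, dₖ₊₁ = (n − mₖ₊₁²)/dₖ, aₖ₊₁ = ⌊(a₀+mₖ₊₁)/dₖ₊₁⌋:
  k=1: m=38, d=40, a=1
  k=2: m=2, d=37, a=1
  k=3: m=35, d=7, a=10
  k=4: m=35, d=37, a=1
  k=5: m=2, d=40, a=1
  k=6: m=38, d=1, a=76
d=1 and a=2a₀=76 at k=6, so the next step gives (m, d) = (38, 40) again — its k=1 value — and the period has length 6.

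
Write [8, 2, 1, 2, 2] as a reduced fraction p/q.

159/19

Fold from the inside: start with 2/1.
  2 + 1/2 = 5/2
  1 + 2/5 = 7/5
  2 + 5/7 = 19/7
  8 + 7/19 = 159/19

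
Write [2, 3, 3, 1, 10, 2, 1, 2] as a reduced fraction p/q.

2674/1159

Using pₖ = aₖpₖ₋₁ + pₖ₋₂ and qₖ = aₖqₖ₋₁ + qₖ₋₂:
  k=0: a=2, p=2, q=1
  k=1: a=3, p=7, q=3
  k=2: a=3, p=23, q=10
  k=3: a=1, p=30, q=13
  k=4: a=10, p=323, q=140
  k=5: a=2, p=676, q=293
  k=6: a=1, p=999, q=433
  k=7: a=2, p=2674, q=1159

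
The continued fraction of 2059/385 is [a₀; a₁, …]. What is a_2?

1

2059 = 5·385 + 134   →  a_0 = 5
385 = 2·134 + 117   →  a_1 = 2
134 = 1·117 + 17   →  a_2 = 1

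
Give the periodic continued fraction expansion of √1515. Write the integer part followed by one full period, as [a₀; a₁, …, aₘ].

a₀ = ⌊√1515⌋ = 38.
With m₀=0, d₀=1 and mₖ₊₁ = dₖaₖ − mₖ, dₖ₊₁ = (n − mₖ₊₁²)/dₖ, aₖ₊₁ = ⌊(a₀+mₖ₊₁)/dₖ₊₁⌋:
  k=1: m=38, d=71, a=1
  k=2: m=33, d=6, a=11
  k=3: m=33, d=71, a=1
  k=4: m=38, d=1, a=76
d=1 and a=2a₀=76 at k=4, so the next step gives (m, d) = (38, 71) again — its k=1 value — and the period has length 4.

[38; 1, 11, 1, 76]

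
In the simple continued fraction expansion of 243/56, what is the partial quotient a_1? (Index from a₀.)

2

243 = 4·56 + 19   →  a_0 = 4
56 = 2·19 + 18   →  a_1 = 2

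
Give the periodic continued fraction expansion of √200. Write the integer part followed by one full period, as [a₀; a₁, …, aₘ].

a₀ = ⌊√200⌋ = 14.
With m₀=0, d₀=1 and mₖ₊₁ = dₖaₖ − mₖ, dₖ₊₁ = (n − mₖ₊₁²)/dₖ, aₖ₊₁ = ⌊(a₀+mₖ₊₁)/dₖ₊₁⌋:
  k=1: m=14, d=4, a=7
  k=2: m=14, d=1, a=28
d=1 and a=2a₀=28 at k=2, so the next step gives (m, d) = (14, 4) again — its k=1 value — and the period has length 2.

[14; 7, 28]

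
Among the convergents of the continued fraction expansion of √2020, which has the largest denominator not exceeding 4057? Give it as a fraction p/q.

√2020 = [44; 1, 16, 1, 88, …] (period length 4).
Convergents:
  p_0/q_0 = 44/1
  p_1/q_1 = 45/1
  p_2/q_2 = 764/17
  p_3/q_3 = 809/18
  p_4/q_4 = 71956/1601
  p_5/q_5 = 72765/1619
  p_6/q_6 = 1236196/27505
q_5 = 1619 ≤ 4057 < 27505 = q_6, so the answer is 72765/1619.

72765/1619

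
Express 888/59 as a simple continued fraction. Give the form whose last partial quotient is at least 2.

888 = 15×59 + 3
59 = 19×3 + 2
3 = 1×2 + 1
2 = 2×1 + 0  (stop)
So 888/59 = [15; 19, 1, 2].

[15; 19, 1, 2]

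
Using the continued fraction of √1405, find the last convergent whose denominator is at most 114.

√1405 = [37; 2, 14, 2, 74, …] (period length 4).
Convergents:
  p_0/q_0 = 37/1
  p_1/q_1 = 75/2
  p_2/q_2 = 1087/29
  p_3/q_3 = 2249/60
  p_4/q_4 = 167513/4469
q_3 = 60 ≤ 114 < 4469 = q_4, so the answer is 2249/60.

2249/60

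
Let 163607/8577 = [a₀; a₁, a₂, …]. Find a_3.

163607 = 19·8577 + 644   →  a_0 = 19
8577 = 13·644 + 205   →  a_1 = 13
644 = 3·205 + 29   →  a_2 = 3
205 = 7·29 + 2   →  a_3 = 7

7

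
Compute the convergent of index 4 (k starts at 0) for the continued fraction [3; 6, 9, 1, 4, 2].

946/299

Using pₖ = aₖpₖ₋₁ + pₖ₋₂, qₖ = aₖqₖ₋₁ + qₖ₋₂ (with p₋₁=1, p₋₂=0, q₋₁=0, q₋₂=1):
  k=0: a=3, p=3, q=1
  k=1: a=6, p=19, q=6
  k=2: a=9, p=174, q=55
  k=3: a=1, p=193, q=61
  k=4: a=4, p=946, q=299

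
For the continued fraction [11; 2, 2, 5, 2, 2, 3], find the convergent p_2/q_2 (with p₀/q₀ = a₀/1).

Using pₖ = aₖpₖ₋₁ + pₖ₋₂, qₖ = aₖqₖ₋₁ + qₖ₋₂ (with p₋₁=1, p₋₂=0, q₋₁=0, q₋₂=1):
  k=0: a=11, p=11, q=1
  k=1: a=2, p=23, q=2
  k=2: a=2, p=57, q=5

57/5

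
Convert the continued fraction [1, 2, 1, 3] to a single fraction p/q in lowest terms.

Using pₖ = aₖpₖ₋₁ + pₖ₋₂ and qₖ = aₖqₖ₋₁ + qₖ₋₂:
  k=0: a=1, p=1, q=1
  k=1: a=2, p=3, q=2
  k=2: a=1, p=4, q=3
  k=3: a=3, p=15, q=11

15/11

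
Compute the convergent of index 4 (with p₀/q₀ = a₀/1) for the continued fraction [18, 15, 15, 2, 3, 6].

Using pₖ = aₖpₖ₋₁ + pₖ₋₂, qₖ = aₖqₖ₋₁ + qₖ₋₂ (with p₋₁=1, p₋₂=0, q₋₁=0, q₋₂=1):
  k=0: a=18, p=18, q=1
  k=1: a=15, p=271, q=15
  k=2: a=15, p=4083, q=226
  k=3: a=2, p=8437, q=467
  k=4: a=3, p=29394, q=1627

29394/1627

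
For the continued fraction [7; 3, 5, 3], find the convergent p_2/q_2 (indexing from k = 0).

117/16

Using pₖ = aₖpₖ₋₁ + pₖ₋₂, qₖ = aₖqₖ₋₁ + qₖ₋₂ (with p₋₁=1, p₋₂=0, q₋₁=0, q₋₂=1):
  k=0: a=7, p=7, q=1
  k=1: a=3, p=22, q=3
  k=2: a=5, p=117, q=16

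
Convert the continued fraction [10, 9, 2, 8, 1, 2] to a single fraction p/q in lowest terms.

Using pₖ = aₖpₖ₋₁ + pₖ₋₂ and qₖ = aₖqₖ₋₁ + qₖ₋₂:
  k=0: a=10, p=10, q=1
  k=1: a=9, p=91, q=9
  k=2: a=2, p=192, q=19
  k=3: a=8, p=1627, q=161
  k=4: a=1, p=1819, q=180
  k=5: a=2, p=5265, q=521

5265/521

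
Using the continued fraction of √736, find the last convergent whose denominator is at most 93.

√736 = [27; 7, 1, 2, 1, 2, 1, 7, 54, …] (period length 8).
Convergents:
  p_0/q_0 = 27/1
  p_1/q_1 = 190/7
  p_2/q_2 = 217/8
  p_3/q_3 = 624/23
  p_4/q_4 = 841/31
  p_5/q_5 = 2306/85
  p_6/q_6 = 3147/116
q_5 = 85 ≤ 93 < 116 = q_6, so the answer is 2306/85.

2306/85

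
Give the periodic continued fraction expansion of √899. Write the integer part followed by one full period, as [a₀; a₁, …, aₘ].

a₀ = ⌊√899⌋ = 29.

[29; 1, 58]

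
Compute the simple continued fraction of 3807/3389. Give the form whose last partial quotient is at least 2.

3807 = 1*3389 + 418
3389 = 8*418 + 45
418 = 9*45 + 13
45 = 3*13 + 6
13 = 2*6 + 1
6 = 6*1 + 0  (stop)
So 3807/3389 = [1; 8, 9, 3, 2, 6].

[1; 8, 9, 3, 2, 6]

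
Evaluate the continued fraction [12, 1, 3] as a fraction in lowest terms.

Fold from the inside: start with 3/1.
  1 + 1/3 = 4/3
  12 + 3/4 = 51/4

51/4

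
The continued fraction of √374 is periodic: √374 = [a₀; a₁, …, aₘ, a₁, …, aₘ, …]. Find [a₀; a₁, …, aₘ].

a₀ = ⌊√374⌋ = 19.
With m₀=0, d₀=1 and mₖ₊₁ = dₖaₖ − mₖ, dₖ₊₁ = (n − mₖ₊₁²)/dₖ, aₖ₊₁ = ⌊(a₀+mₖ₊₁)/dₖ₊₁⌋:
  k=1: m=19, d=13, a=2
  k=2: m=7, d=25, a=1
  k=3: m=18, d=2, a=18
  k=4: m=18, d=25, a=1
  k=5: m=7, d=13, a=2
  k=6: m=19, d=1, a=38
d=1 and a=2a₀=38 at k=6, so the next step gives (m, d) = (19, 13) again — its k=1 value — and the period has length 6.

[19; 2, 1, 18, 1, 2, 38]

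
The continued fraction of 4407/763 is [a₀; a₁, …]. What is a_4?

6

4407 = 5·763 + 592   →  a_0 = 5
763 = 1·592 + 171   →  a_1 = 1
592 = 3·171 + 79   →  a_2 = 3
171 = 2·79 + 13   →  a_3 = 2
79 = 6·13 + 1   →  a_4 = 6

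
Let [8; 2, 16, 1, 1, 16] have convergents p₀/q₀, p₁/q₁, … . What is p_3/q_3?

Using pₖ = aₖpₖ₋₁ + pₖ₋₂, qₖ = aₖqₖ₋₁ + qₖ₋₂ (with p₋₁=1, p₋₂=0, q₋₁=0, q₋₂=1):
  k=0: a=8, p=8, q=1
  k=1: a=2, p=17, q=2
  k=2: a=16, p=280, q=33
  k=3: a=1, p=297, q=35

297/35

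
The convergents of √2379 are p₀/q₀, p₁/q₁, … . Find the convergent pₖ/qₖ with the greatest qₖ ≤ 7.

√2379 = [48; 1, 3, 2, 3, 1, 96, …] (period length 6).
Convergents:
  p_0/q_0 = 48/1
  p_1/q_1 = 49/1
  p_2/q_2 = 195/4
  p_3/q_3 = 439/9
q_2 = 4 ≤ 7 < 9 = q_3, so the answer is 195/4.

195/4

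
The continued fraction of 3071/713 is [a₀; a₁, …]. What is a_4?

3071 = 4·713 + 219   →  a_0 = 4
713 = 3·219 + 56   →  a_1 = 3
219 = 3·56 + 51   →  a_2 = 3
56 = 1·51 + 5   →  a_3 = 1
51 = 10·5 + 1   →  a_4 = 10

10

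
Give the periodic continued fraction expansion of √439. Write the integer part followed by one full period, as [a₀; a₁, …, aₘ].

[20; 1, 19, 1, 40]

a₀ = ⌊√439⌋ = 20.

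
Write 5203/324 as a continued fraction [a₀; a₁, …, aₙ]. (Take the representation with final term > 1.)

5203 = 16·324 + 19
324 = 17·19 + 1
19 = 19·1 + 0  (stop)
So 5203/324 = [16; 17, 19].

[16; 17, 19]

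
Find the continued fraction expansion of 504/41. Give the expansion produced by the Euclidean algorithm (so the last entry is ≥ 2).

[12; 3, 2, 2, 2]

504 = 12*41 + 12
41 = 3*12 + 5
12 = 2*5 + 2
5 = 2*2 + 1
2 = 2*1 + 0  (stop)
So 504/41 = [12; 3, 2, 2, 2].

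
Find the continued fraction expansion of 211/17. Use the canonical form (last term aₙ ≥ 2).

[12; 2, 2, 3]

211 = 12×17 + 7
17 = 2×7 + 3
7 = 2×3 + 1
3 = 3×1 + 0  (stop)
So 211/17 = [12; 2, 2, 3].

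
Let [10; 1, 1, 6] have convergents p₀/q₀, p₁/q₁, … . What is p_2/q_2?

Using pₖ = aₖpₖ₋₁ + pₖ₋₂, qₖ = aₖqₖ₋₁ + qₖ₋₂ (with p₋₁=1, p₋₂=0, q₋₁=0, q₋₂=1):
  k=0: a=10, p=10, q=1
  k=1: a=1, p=11, q=1
  k=2: a=1, p=21, q=2

21/2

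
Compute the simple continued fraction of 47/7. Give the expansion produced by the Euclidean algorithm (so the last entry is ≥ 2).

[6; 1, 2, 2]

47 = 6·7 + 5
7 = 1·5 + 2
5 = 2·2 + 1
2 = 2·1 + 0  (stop)
So 47/7 = [6; 1, 2, 2].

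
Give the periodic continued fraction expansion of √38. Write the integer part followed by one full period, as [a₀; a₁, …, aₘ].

a₀ = ⌊√38⌋ = 6.
With m₀=0, d₀=1 and mₖ₊₁ = dₖaₖ − mₖ, dₖ₊₁ = (n − mₖ₊₁²)/dₖ, aₖ₊₁ = ⌊(a₀+mₖ₊₁)/dₖ₊₁⌋:
  k=1: m=6, d=2, a=6
  k=2: m=6, d=1, a=12
d=1 and a=2a₀=12 at k=2, so the next step gives (m, d) = (6, 2) again — its k=1 value — and the period has length 2.

[6; 6, 12]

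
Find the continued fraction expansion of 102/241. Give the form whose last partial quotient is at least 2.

[0; 2, 2, 1, 3, 9]

102 = 0×241 + 102
241 = 2×102 + 37
102 = 2×37 + 28
37 = 1×28 + 9
28 = 3×9 + 1
9 = 9×1 + 0  (stop)
So 102/241 = [0; 2, 2, 1, 3, 9].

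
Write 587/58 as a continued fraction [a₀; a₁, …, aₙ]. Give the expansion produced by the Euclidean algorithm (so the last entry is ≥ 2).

587 = 10·58 + 7
58 = 8·7 + 2
7 = 3·2 + 1
2 = 2·1 + 0  (stop)
So 587/58 = [10; 8, 3, 2].

[10; 8, 3, 2]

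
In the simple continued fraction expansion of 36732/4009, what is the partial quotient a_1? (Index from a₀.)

36732 = 9·4009 + 651   →  a_0 = 9
4009 = 6·651 + 103   →  a_1 = 6

6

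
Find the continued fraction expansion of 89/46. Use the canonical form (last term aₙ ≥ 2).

[1; 1, 14, 3]

89 = 1*46 + 43
46 = 1*43 + 3
43 = 14*3 + 1
3 = 3*1 + 0  (stop)
So 89/46 = [1; 1, 14, 3].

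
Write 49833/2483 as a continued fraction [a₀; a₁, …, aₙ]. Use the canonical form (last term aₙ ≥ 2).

[20; 14, 2, 1, 5, 10]

49833 = 20×2483 + 173
2483 = 14×173 + 61
173 = 2×61 + 51
61 = 1×51 + 10
51 = 5×10 + 1
10 = 10×1 + 0  (stop)
So 49833/2483 = [20; 14, 2, 1, 5, 10].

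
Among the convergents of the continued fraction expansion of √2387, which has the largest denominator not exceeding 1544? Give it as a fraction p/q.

33467/685

√2387 = [48; 1, 5, 1, 96, …] (period length 4).
Convergents:
  p_0/q_0 = 48/1
  p_1/q_1 = 49/1
  p_2/q_2 = 293/6
  p_3/q_3 = 342/7
  p_4/q_4 = 33125/678
  p_5/q_5 = 33467/685
  p_6/q_6 = 200460/4103
q_5 = 685 ≤ 1544 < 4103 = q_6, so the answer is 33467/685.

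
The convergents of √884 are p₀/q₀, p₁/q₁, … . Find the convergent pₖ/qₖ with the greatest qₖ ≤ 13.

√884 = [29; 1, 2, 1, 2, 1, 2, 1, 58, …] (period length 8).
Convergents:
  p_0/q_0 = 29/1
  p_1/q_1 = 30/1
  p_2/q_2 = 89/3
  p_3/q_3 = 119/4
  p_4/q_4 = 327/11
  p_5/q_5 = 446/15
q_4 = 11 ≤ 13 < 15 = q_5, so the answer is 327/11.

327/11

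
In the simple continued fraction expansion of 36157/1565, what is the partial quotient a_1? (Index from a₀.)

9

36157 = 23·1565 + 162   →  a_0 = 23
1565 = 9·162 + 107   →  a_1 = 9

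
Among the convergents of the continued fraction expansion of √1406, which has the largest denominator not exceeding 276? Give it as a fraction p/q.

5587/149

√1406 = [37; 2, 74, …] (period length 2).
Convergents:
  p_0/q_0 = 37/1
  p_1/q_1 = 75/2
  p_2/q_2 = 5587/149
  p_3/q_3 = 11249/300
q_2 = 149 ≤ 276 < 300 = q_3, so the answer is 5587/149.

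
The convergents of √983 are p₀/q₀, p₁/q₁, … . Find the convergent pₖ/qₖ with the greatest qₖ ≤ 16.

94/3

√983 = [31; 2, 1, 5, 31, 5, 1, 2, 62, …] (period length 8).
Convergents:
  p_0/q_0 = 31/1
  p_1/q_1 = 63/2
  p_2/q_2 = 94/3
  p_3/q_3 = 533/17
q_2 = 3 ≤ 16 < 17 = q_3, so the answer is 94/3.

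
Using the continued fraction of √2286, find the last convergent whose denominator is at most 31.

√2286 = [47; 1, 4, 3, 10, 3, 4, 1, 94, …] (period length 8).
Convergents:
  p_0/q_0 = 47/1
  p_1/q_1 = 48/1
  p_2/q_2 = 239/5
  p_3/q_3 = 765/16
  p_4/q_4 = 7889/165
q_3 = 16 ≤ 31 < 165 = q_4, so the answer is 765/16.

765/16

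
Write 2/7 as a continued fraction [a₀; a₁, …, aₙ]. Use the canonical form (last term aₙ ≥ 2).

[0; 3, 2]

2 = 0*7 + 2
7 = 3*2 + 1
2 = 2*1 + 0  (stop)
So 2/7 = [0; 3, 2].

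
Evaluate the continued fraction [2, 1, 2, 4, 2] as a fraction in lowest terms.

78/29

Using pₖ = aₖpₖ₋₁ + pₖ₋₂ and qₖ = aₖqₖ₋₁ + qₖ₋₂:
  k=0: a=2, p=2, q=1
  k=1: a=1, p=3, q=1
  k=2: a=2, p=8, q=3
  k=3: a=4, p=35, q=13
  k=4: a=2, p=78, q=29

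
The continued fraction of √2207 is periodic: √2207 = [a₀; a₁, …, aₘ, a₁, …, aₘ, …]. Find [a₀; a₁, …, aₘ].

a₀ = ⌊√2207⌋ = 46.
With m₀=0, d₀=1 and mₖ₊₁ = dₖaₖ − mₖ, dₖ₊₁ = (n − mₖ₊₁²)/dₖ, aₖ₊₁ = ⌊(a₀+mₖ₊₁)/dₖ₊₁⌋:
  k=1: m=46, d=91, a=1
  k=2: m=45, d=2, a=45
  k=3: m=45, d=91, a=1
  k=4: m=46, d=1, a=92
d=1 and a=2a₀=92 at k=4, so the next step gives (m, d) = (46, 91) again — its k=1 value — and the period has length 4.

[46; 1, 45, 1, 92]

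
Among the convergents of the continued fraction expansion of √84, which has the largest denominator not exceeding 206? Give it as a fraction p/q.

√84 = [9; 6, 18, …] (period length 2).
Convergents:
  p_0/q_0 = 9/1
  p_1/q_1 = 55/6
  p_2/q_2 = 999/109
  p_3/q_3 = 6049/660
q_2 = 109 ≤ 206 < 660 = q_3, so the answer is 999/109.

999/109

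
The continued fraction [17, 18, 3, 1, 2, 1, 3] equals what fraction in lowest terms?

17447/1023

Using pₖ = aₖpₖ₋₁ + pₖ₋₂ and qₖ = aₖqₖ₋₁ + qₖ₋₂:
  k=0: a=17, p=17, q=1
  k=1: a=18, p=307, q=18
  k=2: a=3, p=938, q=55
  k=3: a=1, p=1245, q=73
  k=4: a=2, p=3428, q=201
  k=5: a=1, p=4673, q=274
  k=6: a=3, p=17447, q=1023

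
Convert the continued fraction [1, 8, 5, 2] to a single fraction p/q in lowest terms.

Fold from the inside: start with 2/1.
  5 + 1/2 = 11/2
  8 + 2/11 = 90/11
  1 + 11/90 = 101/90

101/90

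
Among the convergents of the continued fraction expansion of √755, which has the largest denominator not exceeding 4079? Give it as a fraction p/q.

65863/2397

√755 = [27; 2, 10, 2, 54, …] (period length 4).
Convergents:
  p_0/q_0 = 27/1
  p_1/q_1 = 55/2
  p_2/q_2 = 577/21
  p_3/q_3 = 1209/44
  p_4/q_4 = 65863/2397
  p_5/q_5 = 132935/4838
q_4 = 2397 ≤ 4079 < 4838 = q_5, so the answer is 65863/2397.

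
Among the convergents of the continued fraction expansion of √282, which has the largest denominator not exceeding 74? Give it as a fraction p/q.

√282 = [16; 1, 3, 1, 4, 1, 3, 1, 32, …] (period length 8).
Convergents:
  p_0/q_0 = 16/1
  p_1/q_1 = 17/1
  p_2/q_2 = 67/4
  p_3/q_3 = 84/5
  p_4/q_4 = 403/24
  p_5/q_5 = 487/29
  p_6/q_6 = 1864/111
q_5 = 29 ≤ 74 < 111 = q_6, so the answer is 487/29.

487/29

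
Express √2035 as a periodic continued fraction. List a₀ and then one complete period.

[45; 9, 90]

a₀ = ⌊√2035⌋ = 45.
With m₀=0, d₀=1 and mₖ₊₁ = dₖaₖ − mₖ, dₖ₊₁ = (n − mₖ₊₁²)/dₖ, aₖ₊₁ = ⌊(a₀+mₖ₊₁)/dₖ₊₁⌋:
  k=1: m=45, d=10, a=9
  k=2: m=45, d=1, a=90
d=1 and a=2a₀=90 at k=2, so the next step gives (m, d) = (45, 10) again — its k=1 value — and the period has length 2.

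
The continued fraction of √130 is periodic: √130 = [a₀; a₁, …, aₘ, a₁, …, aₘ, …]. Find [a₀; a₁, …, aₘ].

a₀ = ⌊√130⌋ = 11.
With m₀=0, d₀=1 and mₖ₊₁ = dₖaₖ − mₖ, dₖ₊₁ = (n − mₖ₊₁²)/dₖ, aₖ₊₁ = ⌊(a₀+mₖ₊₁)/dₖ₊₁⌋:
  k=1: m=11, d=9, a=2
  k=2: m=7, d=9, a=2
  k=3: m=11, d=1, a=22
d=1 and a=2a₀=22 at k=3, so the next step gives (m, d) = (11, 9) again — its k=1 value — and the period has length 3.

[11; 2, 2, 22]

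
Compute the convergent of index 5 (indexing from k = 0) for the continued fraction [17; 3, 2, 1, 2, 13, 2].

Using pₖ = aₖpₖ₋₁ + pₖ₋₂, qₖ = aₖqₖ₋₁ + qₖ₋₂ (with p₋₁=1, p₋₂=0, q₋₁=0, q₋₂=1):
  k=0: a=17, p=17, q=1
  k=1: a=3, p=52, q=3
  k=2: a=2, p=121, q=7
  k=3: a=1, p=173, q=10
  k=4: a=2, p=467, q=27
  k=5: a=13, p=6244, q=361

6244/361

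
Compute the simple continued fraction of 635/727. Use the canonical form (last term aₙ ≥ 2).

[0; 1, 6, 1, 9, 4, 2]

635 = 0×727 + 635
727 = 1×635 + 92
635 = 6×92 + 83
92 = 1×83 + 9
83 = 9×9 + 2
9 = 4×2 + 1
2 = 2×1 + 0  (stop)
So 635/727 = [0; 1, 6, 1, 9, 4, 2].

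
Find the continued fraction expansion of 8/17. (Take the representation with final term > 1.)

8 = 0·17 + 8
17 = 2·8 + 1
8 = 8·1 + 0  (stop)
So 8/17 = [0; 2, 8].

[0; 2, 8]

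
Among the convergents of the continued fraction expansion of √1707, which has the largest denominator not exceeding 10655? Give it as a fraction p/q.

194639/4711

√1707 = [41; 3, 6, 41, 6, 3, 82, …] (period length 6).
Convergents:
  p_0/q_0 = 41/1
  p_1/q_1 = 124/3
  p_2/q_2 = 785/19
  p_3/q_3 = 32309/782
  p_4/q_4 = 194639/4711
  p_5/q_5 = 616226/14915
q_4 = 4711 ≤ 10655 < 14915 = q_5, so the answer is 194639/4711.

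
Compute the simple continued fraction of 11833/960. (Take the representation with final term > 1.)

[12; 3, 14, 1, 9, 2]

11833 = 12*960 + 313
960 = 3*313 + 21
313 = 14*21 + 19
21 = 1*19 + 2
19 = 9*2 + 1
2 = 2*1 + 0  (stop)
So 11833/960 = [12; 3, 14, 1, 9, 2].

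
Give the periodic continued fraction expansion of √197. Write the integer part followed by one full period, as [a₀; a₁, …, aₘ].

a₀ = ⌊√197⌋ = 14.
With m₀=0, d₀=1 and mₖ₊₁ = dₖaₖ − mₖ, dₖ₊₁ = (n − mₖ₊₁²)/dₖ, aₖ₊₁ = ⌊(a₀+mₖ₊₁)/dₖ₊₁⌋:
  k=1: m=14, d=1, a=28
d=1 and a=2a₀=28 at k=1, so the next step gives (m, d) = (14, 1) again — its k=1 value — and the period has length 1.

[14; 28]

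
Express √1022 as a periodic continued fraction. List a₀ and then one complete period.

a₀ = ⌊√1022⌋ = 31.
With m₀=0, d₀=1 and mₖ₊₁ = dₖaₖ − mₖ, dₖ₊₁ = (n − mₖ₊₁²)/dₖ, aₖ₊₁ = ⌊(a₀+mₖ₊₁)/dₖ₊₁⌋:
  k=1: m=31, d=61, a=1
  k=2: m=30, d=2, a=30
  k=3: m=30, d=61, a=1
  k=4: m=31, d=1, a=62
d=1 and a=2a₀=62 at k=4, so the next step gives (m, d) = (31, 61) again — its k=1 value — and the period has length 4.

[31; 1, 30, 1, 62]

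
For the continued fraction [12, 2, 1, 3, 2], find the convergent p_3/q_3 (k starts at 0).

136/11

Using pₖ = aₖpₖ₋₁ + pₖ₋₂, qₖ = aₖqₖ₋₁ + qₖ₋₂ (with p₋₁=1, p₋₂=0, q₋₁=0, q₋₂=1):
  k=0: a=12, p=12, q=1
  k=1: a=2, p=25, q=2
  k=2: a=1, p=37, q=3
  k=3: a=3, p=136, q=11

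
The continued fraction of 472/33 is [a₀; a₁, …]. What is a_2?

472 = 14·33 + 10   →  a_0 = 14
33 = 3·10 + 3   →  a_1 = 3
10 = 3·3 + 1   →  a_2 = 3

3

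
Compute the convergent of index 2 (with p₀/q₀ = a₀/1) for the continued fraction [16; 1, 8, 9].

Using pₖ = aₖpₖ₋₁ + pₖ₋₂, qₖ = aₖqₖ₋₁ + qₖ₋₂ (with p₋₁=1, p₋₂=0, q₋₁=0, q₋₂=1):
  k=0: a=16, p=16, q=1
  k=1: a=1, p=17, q=1
  k=2: a=8, p=152, q=9

152/9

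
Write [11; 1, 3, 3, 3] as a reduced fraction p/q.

Fold from the inside: start with 3/1.
  3 + 1/3 = 10/3
  3 + 3/10 = 33/10
  1 + 10/33 = 43/33
  11 + 33/43 = 506/43

506/43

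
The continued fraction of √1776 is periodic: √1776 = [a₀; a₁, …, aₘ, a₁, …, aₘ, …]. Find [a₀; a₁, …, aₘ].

a₀ = ⌊√1776⌋ = 42.

[42; 7, 84]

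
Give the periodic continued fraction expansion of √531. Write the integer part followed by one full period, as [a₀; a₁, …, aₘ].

[23; 23, 46]

a₀ = ⌊√531⌋ = 23.
With m₀=0, d₀=1 and mₖ₊₁ = dₖaₖ − mₖ, dₖ₊₁ = (n − mₖ₊₁²)/dₖ, aₖ₊₁ = ⌊(a₀+mₖ₊₁)/dₖ₊₁⌋:
  k=1: m=23, d=2, a=23
  k=2: m=23, d=1, a=46
d=1 and a=2a₀=46 at k=2, so the next step gives (m, d) = (23, 2) again — its k=1 value — and the period has length 2.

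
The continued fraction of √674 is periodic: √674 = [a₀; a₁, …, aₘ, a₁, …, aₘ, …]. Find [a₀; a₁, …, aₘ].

a₀ = ⌊√674⌋ = 25.
With m₀=0, d₀=1 and mₖ₊₁ = dₖaₖ − mₖ, dₖ₊₁ = (n − mₖ₊₁²)/dₖ, aₖ₊₁ = ⌊(a₀+mₖ₊₁)/dₖ₊₁⌋:
  k=1: m=25, d=49, a=1
  k=2: m=24, d=2, a=24
  k=3: m=24, d=49, a=1
  k=4: m=25, d=1, a=50
d=1 and a=2a₀=50 at k=4, so the next step gives (m, d) = (25, 49) again — its k=1 value — and the period has length 4.

[25; 1, 24, 1, 50]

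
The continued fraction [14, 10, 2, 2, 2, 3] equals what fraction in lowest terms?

Using pₖ = aₖpₖ₋₁ + pₖ₋₂ and qₖ = aₖqₖ₋₁ + qₖ₋₂:
  k=0: a=14, p=14, q=1
  k=1: a=10, p=141, q=10
  k=2: a=2, p=296, q=21
  k=3: a=2, p=733, q=52
  k=4: a=2, p=1762, q=125
  k=5: a=3, p=6019, q=427

6019/427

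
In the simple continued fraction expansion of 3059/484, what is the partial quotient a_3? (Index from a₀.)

3059 = 6·484 + 155   →  a_0 = 6
484 = 3·155 + 19   →  a_1 = 3
155 = 8·19 + 3   →  a_2 = 8
19 = 6·3 + 1   →  a_3 = 6

6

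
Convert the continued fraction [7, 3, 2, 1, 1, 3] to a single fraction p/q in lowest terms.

Fold from the inside: start with 3/1.
  1 + 1/3 = 4/3
  1 + 3/4 = 7/4
  2 + 4/7 = 18/7
  3 + 7/18 = 61/18
  7 + 18/61 = 445/61

445/61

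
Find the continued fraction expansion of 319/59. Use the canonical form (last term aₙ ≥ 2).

[5; 2, 2, 5, 2]

319 = 5*59 + 24
59 = 2*24 + 11
24 = 2*11 + 2
11 = 5*2 + 1
2 = 2*1 + 0  (stop)
So 319/59 = [5; 2, 2, 5, 2].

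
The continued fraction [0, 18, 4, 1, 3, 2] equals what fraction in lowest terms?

43/783

Using pₖ = aₖpₖ₋₁ + pₖ₋₂ and qₖ = aₖqₖ₋₁ + qₖ₋₂:
  k=0: a=0, p=0, q=1
  k=1: a=18, p=1, q=18
  k=2: a=4, p=4, q=73
  k=3: a=1, p=5, q=91
  k=4: a=3, p=19, q=346
  k=5: a=2, p=43, q=783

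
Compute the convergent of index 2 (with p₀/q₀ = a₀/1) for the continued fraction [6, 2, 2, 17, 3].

32/5

Using pₖ = aₖpₖ₋₁ + pₖ₋₂, qₖ = aₖqₖ₋₁ + qₖ₋₂ (with p₋₁=1, p₋₂=0, q₋₁=0, q₋₂=1):
  k=0: a=6, p=6, q=1
  k=1: a=2, p=13, q=2
  k=2: a=2, p=32, q=5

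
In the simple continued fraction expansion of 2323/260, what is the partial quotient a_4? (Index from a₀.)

2323 = 8·260 + 243   →  a_0 = 8
260 = 1·243 + 17   →  a_1 = 1
243 = 14·17 + 5   →  a_2 = 14
17 = 3·5 + 2   →  a_3 = 3
5 = 2·2 + 1   →  a_4 = 2

2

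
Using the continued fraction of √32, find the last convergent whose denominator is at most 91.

√32 = [5; 1, 1, 1, 10, …] (period length 4).
Convergents:
  p_0/q_0 = 5/1
  p_1/q_1 = 6/1
  p_2/q_2 = 11/2
  p_3/q_3 = 17/3
  p_4/q_4 = 181/32
  p_5/q_5 = 198/35
  p_6/q_6 = 379/67
  p_7/q_7 = 577/102
q_6 = 67 ≤ 91 < 102 = q_7, so the answer is 379/67.

379/67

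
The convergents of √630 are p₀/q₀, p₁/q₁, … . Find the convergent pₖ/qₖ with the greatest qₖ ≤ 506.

12575/501

√630 = [25; 10, 50, …] (period length 2).
Convergents:
  p_0/q_0 = 25/1
  p_1/q_1 = 251/10
  p_2/q_2 = 12575/501
  p_3/q_3 = 126001/5020
q_2 = 501 ≤ 506 < 5020 = q_3, so the answer is 12575/501.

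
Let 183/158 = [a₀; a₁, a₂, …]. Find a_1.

183 = 1·158 + 25   →  a_0 = 1
158 = 6·25 + 8   →  a_1 = 6

6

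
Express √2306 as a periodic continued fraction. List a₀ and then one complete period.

a₀ = ⌊√2306⌋ = 48.
With m₀=0, d₀=1 and mₖ₊₁ = dₖaₖ − mₖ, dₖ₊₁ = (n − mₖ₊₁²)/dₖ, aₖ₊₁ = ⌊(a₀+mₖ₊₁)/dₖ₊₁⌋:
  k=1: m=48, d=2, a=48
  k=2: m=48, d=1, a=96
d=1 and a=2a₀=96 at k=2, so the next step gives (m, d) = (48, 2) again — its k=1 value — and the period has length 2.

[48; 48, 96]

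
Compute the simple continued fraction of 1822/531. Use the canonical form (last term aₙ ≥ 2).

[3; 2, 3, 7, 3, 3]

1822 = 3*531 + 229
531 = 2*229 + 73
229 = 3*73 + 10
73 = 7*10 + 3
10 = 3*3 + 1
3 = 3*1 + 0  (stop)
So 1822/531 = [3; 2, 3, 7, 3, 3].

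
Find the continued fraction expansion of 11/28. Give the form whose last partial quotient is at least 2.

[0; 2, 1, 1, 5]

11 = 0·28 + 11
28 = 2·11 + 6
11 = 1·6 + 5
6 = 1·5 + 1
5 = 5·1 + 0  (stop)
So 11/28 = [0; 2, 1, 1, 5].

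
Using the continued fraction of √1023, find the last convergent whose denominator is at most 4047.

√1023 = [31; 1, 62, …] (period length 2).
Convergents:
  p_0/q_0 = 31/1
  p_1/q_1 = 32/1
  p_2/q_2 = 2015/63
  p_3/q_3 = 2047/64
  p_4/q_4 = 128929/4031
  p_5/q_5 = 130976/4095
q_4 = 4031 ≤ 4047 < 4095 = q_5, so the answer is 128929/4031.

128929/4031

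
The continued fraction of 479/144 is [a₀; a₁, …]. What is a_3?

1

479 = 3·144 + 47   →  a_0 = 3
144 = 3·47 + 3   →  a_1 = 3
47 = 15·3 + 2   →  a_2 = 15
3 = 1·2 + 1   →  a_3 = 1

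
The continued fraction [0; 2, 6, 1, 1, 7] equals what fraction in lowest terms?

98/211

Fold from the inside: start with 7/1.
  1 + 1/7 = 8/7
  1 + 7/8 = 15/8
  6 + 8/15 = 98/15
  2 + 15/98 = 211/98
  0 + 98/211 = 98/211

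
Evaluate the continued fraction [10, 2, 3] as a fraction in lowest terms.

Using pₖ = aₖpₖ₋₁ + pₖ₋₂ and qₖ = aₖqₖ₋₁ + qₖ₋₂:
  k=0: a=10, p=10, q=1
  k=1: a=2, p=21, q=2
  k=2: a=3, p=73, q=7

73/7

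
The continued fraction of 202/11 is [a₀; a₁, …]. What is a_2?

1

202 = 18·11 + 4   →  a_0 = 18
11 = 2·4 + 3   →  a_1 = 2
4 = 1·3 + 1   →  a_2 = 1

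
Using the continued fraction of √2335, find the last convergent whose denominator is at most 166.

√2335 = [48; 3, 9, 3, 96, …] (period length 4).
Convergents:
  p_0/q_0 = 48/1
  p_1/q_1 = 145/3
  p_2/q_2 = 1353/28
  p_3/q_3 = 4204/87
  p_4/q_4 = 404937/8380
q_3 = 87 ≤ 166 < 8380 = q_4, so the answer is 4204/87.

4204/87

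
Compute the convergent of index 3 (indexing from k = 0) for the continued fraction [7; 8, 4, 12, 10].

2877/404

Using pₖ = aₖpₖ₋₁ + pₖ₋₂, qₖ = aₖqₖ₋₁ + qₖ₋₂ (with p₋₁=1, p₋₂=0, q₋₁=0, q₋₂=1):
  k=0: a=7, p=7, q=1
  k=1: a=8, p=57, q=8
  k=2: a=4, p=235, q=33
  k=3: a=12, p=2877, q=404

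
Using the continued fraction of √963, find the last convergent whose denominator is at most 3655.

√963 = [31; 31, 62, …] (period length 2).
Convergents:
  p_0/q_0 = 31/1
  p_1/q_1 = 962/31
  p_2/q_2 = 59675/1923
  p_3/q_3 = 1850887/59644
q_2 = 1923 ≤ 3655 < 59644 = q_3, so the answer is 59675/1923.

59675/1923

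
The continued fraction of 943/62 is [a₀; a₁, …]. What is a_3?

3

943 = 15·62 + 13   →  a_0 = 15
62 = 4·13 + 10   →  a_1 = 4
13 = 1·10 + 3   →  a_2 = 1
10 = 3·3 + 1   →  a_3 = 3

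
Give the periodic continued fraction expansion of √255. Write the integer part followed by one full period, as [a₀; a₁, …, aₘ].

[15; 1, 30]

a₀ = ⌊√255⌋ = 15.
With m₀=0, d₀=1 and mₖ₊₁ = dₖaₖ − mₖ, dₖ₊₁ = (n − mₖ₊₁²)/dₖ, aₖ₊₁ = ⌊(a₀+mₖ₊₁)/dₖ₊₁⌋:
  k=1: m=15, d=30, a=1
  k=2: m=15, d=1, a=30
d=1 and a=2a₀=30 at k=2, so the next step gives (m, d) = (15, 30) again — its k=1 value — and the period has length 2.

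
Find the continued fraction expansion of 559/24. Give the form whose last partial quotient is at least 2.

559 = 23·24 + 7
24 = 3·7 + 3
7 = 2·3 + 1
3 = 3·1 + 0  (stop)
So 559/24 = [23; 3, 2, 3].

[23; 3, 2, 3]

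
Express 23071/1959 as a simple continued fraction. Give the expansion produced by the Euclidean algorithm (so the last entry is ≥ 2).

[11; 1, 3, 2, 14, 15]

23071 = 11*1959 + 1522
1959 = 1*1522 + 437
1522 = 3*437 + 211
437 = 2*211 + 15
211 = 14*15 + 1
15 = 15*1 + 0  (stop)
So 23071/1959 = [11; 1, 3, 2, 14, 15].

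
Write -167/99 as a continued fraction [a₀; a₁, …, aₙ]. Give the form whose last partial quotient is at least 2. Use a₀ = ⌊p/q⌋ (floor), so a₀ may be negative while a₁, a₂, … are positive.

-167 = -2×99 + 31
99 = 3×31 + 6
31 = 5×6 + 1
6 = 6×1 + 0  (stop)
So -167/99 = [-2; 3, 5, 6].

[-2; 3, 5, 6]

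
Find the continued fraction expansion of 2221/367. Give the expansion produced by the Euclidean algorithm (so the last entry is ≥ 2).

[6; 19, 3, 6]

2221 = 6·367 + 19
367 = 19·19 + 6
19 = 3·6 + 1
6 = 6·1 + 0  (stop)
So 2221/367 = [6; 19, 3, 6].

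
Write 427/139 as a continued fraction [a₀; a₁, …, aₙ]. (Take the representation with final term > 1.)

[3; 13, 1, 9]

427 = 3·139 + 10
139 = 13·10 + 9
10 = 1·9 + 1
9 = 9·1 + 0  (stop)
So 427/139 = [3; 13, 1, 9].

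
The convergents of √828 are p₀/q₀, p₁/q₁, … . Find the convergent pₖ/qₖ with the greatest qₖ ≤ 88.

1151/40

√828 = [28; 1, 3, 2, 3, 1, 56, …] (period length 6).
Convergents:
  p_0/q_0 = 28/1
  p_1/q_1 = 29/1
  p_2/q_2 = 115/4
  p_3/q_3 = 259/9
  p_4/q_4 = 892/31
  p_5/q_5 = 1151/40
  p_6/q_6 = 65348/2271
q_5 = 40 ≤ 88 < 2271 = q_6, so the answer is 1151/40.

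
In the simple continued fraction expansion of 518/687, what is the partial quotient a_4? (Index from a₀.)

518 = 0·687 + 518   →  a_0 = 0
687 = 1·518 + 169   →  a_1 = 1
518 = 3·169 + 11   →  a_2 = 3
169 = 15·11 + 4   →  a_3 = 15
11 = 2·4 + 3   →  a_4 = 2

2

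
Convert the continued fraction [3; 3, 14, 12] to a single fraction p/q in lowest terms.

Fold from the inside: start with 12/1.
  14 + 1/12 = 169/12
  3 + 12/169 = 519/169
  3 + 169/519 = 1726/519

1726/519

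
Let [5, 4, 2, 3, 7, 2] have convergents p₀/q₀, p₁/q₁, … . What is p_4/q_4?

Using pₖ = aₖpₖ₋₁ + pₖ₋₂, qₖ = aₖqₖ₋₁ + qₖ₋₂ (with p₋₁=1, p₋₂=0, q₋₁=0, q₋₂=1):
  k=0: a=5, p=5, q=1
  k=1: a=4, p=21, q=4
  k=2: a=2, p=47, q=9
  k=3: a=3, p=162, q=31
  k=4: a=7, p=1181, q=226

1181/226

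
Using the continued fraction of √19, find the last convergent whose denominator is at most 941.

√19 = [4; 2, 1, 3, 1, 2, 8, …] (period length 6).
Convergents:
  p_0/q_0 = 4/1
  p_1/q_1 = 9/2
  p_2/q_2 = 13/3
  p_3/q_3 = 48/11
  p_4/q_4 = 61/14
  p_5/q_5 = 170/39
  p_6/q_6 = 1421/326
  p_7/q_7 = 3012/691
  p_8/q_8 = 4433/1017
q_7 = 691 ≤ 941 < 1017 = q_8, so the answer is 3012/691.

3012/691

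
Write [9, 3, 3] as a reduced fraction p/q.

93/10

Using pₖ = aₖpₖ₋₁ + pₖ₋₂ and qₖ = aₖqₖ₋₁ + qₖ₋₂:
  k=0: a=9, p=9, q=1
  k=1: a=3, p=28, q=3
  k=2: a=3, p=93, q=10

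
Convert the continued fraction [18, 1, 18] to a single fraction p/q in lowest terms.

Using pₖ = aₖpₖ₋₁ + pₖ₋₂ and qₖ = aₖqₖ₋₁ + qₖ₋₂:
  k=0: a=18, p=18, q=1
  k=1: a=1, p=19, q=1
  k=2: a=18, p=360, q=19

360/19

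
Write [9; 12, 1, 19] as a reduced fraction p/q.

2351/259

Using pₖ = aₖpₖ₋₁ + pₖ₋₂ and qₖ = aₖqₖ₋₁ + qₖ₋₂:
  k=0: a=9, p=9, q=1
  k=1: a=12, p=109, q=12
  k=2: a=1, p=118, q=13
  k=3: a=19, p=2351, q=259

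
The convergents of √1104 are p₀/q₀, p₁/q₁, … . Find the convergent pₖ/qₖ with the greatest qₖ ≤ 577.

√1104 = [33; 4, 2, 2, 2, 4, 66, …] (period length 6).
Convergents:
  p_0/q_0 = 33/1
  p_1/q_1 = 133/4
  p_2/q_2 = 299/9
  p_3/q_3 = 731/22
  p_4/q_4 = 1761/53
  p_5/q_5 = 7775/234
  p_6/q_6 = 514911/15497
q_5 = 234 ≤ 577 < 15497 = q_6, so the answer is 7775/234.

7775/234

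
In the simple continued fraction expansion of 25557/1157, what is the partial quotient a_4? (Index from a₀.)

2

25557 = 22·1157 + 103   →  a_0 = 22
1157 = 11·103 + 24   →  a_1 = 11
103 = 4·24 + 7   →  a_2 = 4
24 = 3·7 + 3   →  a_3 = 3
7 = 2·3 + 1   →  a_4 = 2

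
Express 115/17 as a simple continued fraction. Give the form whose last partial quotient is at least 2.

115 = 6×17 + 13
17 = 1×13 + 4
13 = 3×4 + 1
4 = 4×1 + 0  (stop)
So 115/17 = [6; 1, 3, 4].

[6; 1, 3, 4]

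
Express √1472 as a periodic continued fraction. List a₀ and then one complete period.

a₀ = ⌊√1472⌋ = 38.
With m₀=0, d₀=1 and mₖ₊₁ = dₖaₖ − mₖ, dₖ₊₁ = (n − mₖ₊₁²)/dₖ, aₖ₊₁ = ⌊(a₀+mₖ₊₁)/dₖ₊₁⌋:
  k=1: m=38, d=28, a=2
  k=2: m=18, d=41, a=1
  k=3: m=23, d=23, a=2
  k=4: m=23, d=41, a=1
  k=5: m=18, d=28, a=2
  k=6: m=38, d=1, a=76
d=1 and a=2a₀=76 at k=6, so the next step gives (m, d) = (38, 28) again — its k=1 value — and the period has length 6.

[38; 2, 1, 2, 1, 2, 76]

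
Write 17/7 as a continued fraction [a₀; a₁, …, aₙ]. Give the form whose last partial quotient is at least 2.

[2; 2, 3]

17 = 2×7 + 3
7 = 2×3 + 1
3 = 3×1 + 0  (stop)
So 17/7 = [2; 2, 3].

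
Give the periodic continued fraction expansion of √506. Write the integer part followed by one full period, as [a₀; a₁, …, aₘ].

[22; 2, 44]

a₀ = ⌊√506⌋ = 22.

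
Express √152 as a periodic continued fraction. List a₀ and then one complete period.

a₀ = ⌊√152⌋ = 12.
With m₀=0, d₀=1 and mₖ₊₁ = dₖaₖ − mₖ, dₖ₊₁ = (n − mₖ₊₁²)/dₖ, aₖ₊₁ = ⌊(a₀+mₖ₊₁)/dₖ₊₁⌋:
  k=1: m=12, d=8, a=3
  k=2: m=12, d=1, a=24
d=1 and a=2a₀=24 at k=2, so the next step gives (m, d) = (12, 8) again — its k=1 value — and the period has length 2.

[12; 3, 24]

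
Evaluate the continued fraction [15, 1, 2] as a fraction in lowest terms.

Fold from the inside: start with 2/1.
  1 + 1/2 = 3/2
  15 + 2/3 = 47/3

47/3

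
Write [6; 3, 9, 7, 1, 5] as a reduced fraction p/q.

8433/1334

Using pₖ = aₖpₖ₋₁ + pₖ₋₂ and qₖ = aₖqₖ₋₁ + qₖ₋₂:
  k=0: a=6, p=6, q=1
  k=1: a=3, p=19, q=3
  k=2: a=9, p=177, q=28
  k=3: a=7, p=1258, q=199
  k=4: a=1, p=1435, q=227
  k=5: a=5, p=8433, q=1334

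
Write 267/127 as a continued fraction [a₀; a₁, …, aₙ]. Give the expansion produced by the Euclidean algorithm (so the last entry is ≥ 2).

[2; 9, 1, 3, 3]

267 = 2·127 + 13
127 = 9·13 + 10
13 = 1·10 + 3
10 = 3·3 + 1
3 = 3·1 + 0  (stop)
So 267/127 = [2; 9, 1, 3, 3].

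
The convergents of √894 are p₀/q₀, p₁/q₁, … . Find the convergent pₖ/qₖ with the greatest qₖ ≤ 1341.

√894 = [29; 1, 8, 1, 58, …] (period length 4).
Convergents:
  p_0/q_0 = 29/1
  p_1/q_1 = 30/1
  p_2/q_2 = 269/9
  p_3/q_3 = 299/10
  p_4/q_4 = 17611/589
  p_5/q_5 = 17910/599
  p_6/q_6 = 160891/5381
q_5 = 599 ≤ 1341 < 5381 = q_6, so the answer is 17910/599.

17910/599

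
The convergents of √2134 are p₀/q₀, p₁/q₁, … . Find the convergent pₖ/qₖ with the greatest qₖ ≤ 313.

√2134 = [46; 5, 8, 5, 92, …] (period length 4).
Convergents:
  p_0/q_0 = 46/1
  p_1/q_1 = 231/5
  p_2/q_2 = 1894/41
  p_3/q_3 = 9701/210
  p_4/q_4 = 894386/19361
q_3 = 210 ≤ 313 < 19361 = q_4, so the answer is 9701/210.

9701/210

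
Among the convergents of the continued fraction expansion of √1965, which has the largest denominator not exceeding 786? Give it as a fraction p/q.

17687/399

√1965 = [44; 3, 21, 1, 4, 1, 21, 3, 88, …] (period length 8).
Convergents:
  p_0/q_0 = 44/1
  p_1/q_1 = 133/3
  p_2/q_2 = 2837/64
  p_3/q_3 = 2970/67
  p_4/q_4 = 14717/332
  p_5/q_5 = 17687/399
  p_6/q_6 = 386144/8711
q_5 = 399 ≤ 786 < 8711 = q_6, so the answer is 17687/399.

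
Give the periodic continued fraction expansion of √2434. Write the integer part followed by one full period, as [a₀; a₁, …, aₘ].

[49; 2, 1, 48, 1, 2, 98]

a₀ = ⌊√2434⌋ = 49.
With m₀=0, d₀=1 and mₖ₊₁ = dₖaₖ − mₖ, dₖ₊₁ = (n − mₖ₊₁²)/dₖ, aₖ₊₁ = ⌊(a₀+mₖ₊₁)/dₖ₊₁⌋:
  k=1: m=49, d=33, a=2
  k=2: m=17, d=65, a=1
  k=3: m=48, d=2, a=48
  k=4: m=48, d=65, a=1
  k=5: m=17, d=33, a=2
  k=6: m=49, d=1, a=98
d=1 and a=2a₀=98 at k=6, so the next step gives (m, d) = (49, 33) again — its k=1 value — and the period has length 6.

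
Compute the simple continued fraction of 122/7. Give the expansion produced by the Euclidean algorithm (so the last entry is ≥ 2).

122 = 17*7 + 3
7 = 2*3 + 1
3 = 3*1 + 0  (stop)
So 122/7 = [17; 2, 3].

[17; 2, 3]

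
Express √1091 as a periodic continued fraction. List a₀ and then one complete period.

a₀ = ⌊√1091⌋ = 33.

[33; 33, 66]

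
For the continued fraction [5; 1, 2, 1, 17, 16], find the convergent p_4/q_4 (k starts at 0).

Using pₖ = aₖpₖ₋₁ + pₖ₋₂, qₖ = aₖqₖ₋₁ + qₖ₋₂ (with p₋₁=1, p₋₂=0, q₋₁=0, q₋₂=1):
  k=0: a=5, p=5, q=1
  k=1: a=1, p=6, q=1
  k=2: a=2, p=17, q=3
  k=3: a=1, p=23, q=4
  k=4: a=17, p=408, q=71

408/71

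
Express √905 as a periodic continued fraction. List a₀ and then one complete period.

[30; 12, 60]

a₀ = ⌊√905⌋ = 30.
With m₀=0, d₀=1 and mₖ₊₁ = dₖaₖ − mₖ, dₖ₊₁ = (n − mₖ₊₁²)/dₖ, aₖ₊₁ = ⌊(a₀+mₖ₊₁)/dₖ₊₁⌋:
  k=1: m=30, d=5, a=12
  k=2: m=30, d=1, a=60
d=1 and a=2a₀=60 at k=2, so the next step gives (m, d) = (30, 5) again — its k=1 value — and the period has length 2.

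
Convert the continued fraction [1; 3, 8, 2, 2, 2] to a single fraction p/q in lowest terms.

416/315

Using pₖ = aₖpₖ₋₁ + pₖ₋₂ and qₖ = aₖqₖ₋₁ + qₖ₋₂:
  k=0: a=1, p=1, q=1
  k=1: a=3, p=4, q=3
  k=2: a=8, p=33, q=25
  k=3: a=2, p=70, q=53
  k=4: a=2, p=173, q=131
  k=5: a=2, p=416, q=315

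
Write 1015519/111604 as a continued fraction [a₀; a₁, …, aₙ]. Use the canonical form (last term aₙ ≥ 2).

[9; 10, 14, 3, 7, 2, 16]

1015519 = 9×111604 + 11083
111604 = 10×11083 + 774
11083 = 14×774 + 247
774 = 3×247 + 33
247 = 7×33 + 16
33 = 2×16 + 1
16 = 16×1 + 0  (stop)
So 1015519/111604 = [9; 10, 14, 3, 7, 2, 16].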